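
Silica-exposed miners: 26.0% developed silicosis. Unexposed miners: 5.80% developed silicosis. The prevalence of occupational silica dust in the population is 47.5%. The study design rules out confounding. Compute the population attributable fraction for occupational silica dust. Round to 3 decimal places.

p₁ = 0.26, p₀ = 0.058.
Overall risk P(Y=1) = π·p₁ + (1−π)·p₀ = 0.475×0.26 + 0.525×0.058 = 0.15395.
Under exogeneity, PAF = [P(Y=1) − p₀] / P(Y=1).
PAF = (0.15395 − 0.058) / 0.15395 ≈ 0.6233

PAF ≈ 0.623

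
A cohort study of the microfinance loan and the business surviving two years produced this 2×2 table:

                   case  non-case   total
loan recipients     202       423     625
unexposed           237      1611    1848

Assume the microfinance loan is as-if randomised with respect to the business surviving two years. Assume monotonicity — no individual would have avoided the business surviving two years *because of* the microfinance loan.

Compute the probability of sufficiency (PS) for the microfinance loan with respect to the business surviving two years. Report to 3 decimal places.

PS ≈ 0.224

p₁ = P(outcome | exposed) = 202/625 = 0.3232
p₀ = P(outcome | unexposed) = 237/1848 = 0.12825
Under exogeneity and monotonicity, PS = (p₁ − p₀)/(1 − p₀).
PS = (0.3232 − 0.12825) / 0.87175 ≈ 0.2236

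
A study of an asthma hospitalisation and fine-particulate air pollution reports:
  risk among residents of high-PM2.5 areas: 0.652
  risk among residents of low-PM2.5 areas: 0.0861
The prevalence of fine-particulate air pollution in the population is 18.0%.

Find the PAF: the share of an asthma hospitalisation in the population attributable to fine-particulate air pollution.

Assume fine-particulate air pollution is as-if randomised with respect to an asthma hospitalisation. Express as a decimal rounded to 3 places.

PAF ≈ 0.542

Let p₁ = 0.652, p₀ = 0.0861.
Overall risk P(Y=1) = π·p₁ + (1−π)·p₀ = 0.18×0.652 + 0.82×0.0861 = 0.18796.
Under exogeneity, PAF = [P(Y=1) − p₀] / P(Y=1).
PAF = (0.18796 − 0.0861) / 0.18796 ≈ 0.5419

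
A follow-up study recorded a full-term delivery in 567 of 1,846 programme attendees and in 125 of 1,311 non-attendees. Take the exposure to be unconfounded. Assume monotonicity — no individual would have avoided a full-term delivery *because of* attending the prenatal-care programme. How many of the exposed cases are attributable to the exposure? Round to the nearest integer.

about 391 cases

p₁ = P(outcome | exposed) = 567/1846 = 0.30715
p₀ = P(outcome | unexposed) = 125/1311 = 0.095347
PN = (p₁ − p₀)/p₁ = (0.30715 − 0.095347) / 0.30715 ≈ 0.68958.
Attributable cases ≈ PN × (exposed cases) = 0.68958 × 567 ≈ 390.99.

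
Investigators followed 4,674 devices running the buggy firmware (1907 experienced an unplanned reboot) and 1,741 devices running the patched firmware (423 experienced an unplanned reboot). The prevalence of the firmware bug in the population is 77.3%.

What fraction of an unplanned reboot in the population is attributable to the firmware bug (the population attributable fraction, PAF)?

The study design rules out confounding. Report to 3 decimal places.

p₁ = P(outcome | exposed) = 1907/4674 = 0.408
p₀ = P(outcome | unexposed) = 423/1741 = 0.24296
Overall risk P(Y=1) = π·p₁ + (1−π)·p₀ = 0.773×0.408 + 0.227×0.24296 = 0.37054.
Under exogeneity, PAF = [P(Y=1) − p₀] / P(Y=1).
PAF = (0.37054 − 0.24296) / 0.37054 ≈ 0.3443

PAF ≈ 0.344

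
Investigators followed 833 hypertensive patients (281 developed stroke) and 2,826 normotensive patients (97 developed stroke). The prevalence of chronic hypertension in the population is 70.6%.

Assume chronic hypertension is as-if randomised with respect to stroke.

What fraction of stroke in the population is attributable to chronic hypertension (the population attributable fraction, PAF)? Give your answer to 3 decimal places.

p₁ = P(outcome | exposed) = 281/833 = 0.33733
p₀ = P(outcome | unexposed) = 97/2826 = 0.034324
Overall risk P(Y=1) = π·p₁ + (1−π)·p₀ = 0.706×0.33733 + 0.294×0.034324 = 0.24825.
Under exogeneity, PAF = [P(Y=1) − p₀] / P(Y=1).
PAF = (0.24825 − 0.034324) / 0.24825 ≈ 0.8617

PAF ≈ 0.862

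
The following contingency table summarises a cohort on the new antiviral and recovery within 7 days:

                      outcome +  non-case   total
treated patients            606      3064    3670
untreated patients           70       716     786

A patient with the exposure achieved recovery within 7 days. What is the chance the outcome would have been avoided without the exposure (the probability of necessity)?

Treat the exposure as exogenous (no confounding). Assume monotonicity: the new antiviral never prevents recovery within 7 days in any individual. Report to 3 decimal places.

PN ≈ 0.461

p₁ = P(outcome | exposed) = 606/3670 = 0.16512
p₀ = P(outcome | unexposed) = 70/786 = 0.089059
Under exogeneity and monotonicity, PN = (p₁ − p₀)/p₁.
PN = (0.16512 − 0.089059) / 0.16512 ≈ 0.4607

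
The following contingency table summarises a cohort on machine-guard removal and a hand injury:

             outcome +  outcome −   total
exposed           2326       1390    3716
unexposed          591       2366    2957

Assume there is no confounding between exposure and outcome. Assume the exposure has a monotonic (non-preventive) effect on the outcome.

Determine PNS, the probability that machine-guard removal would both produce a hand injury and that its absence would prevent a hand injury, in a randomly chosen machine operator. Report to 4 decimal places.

p₁ = P(outcome | exposed) = 2326/3716 = 0.62594
p₀ = P(outcome | unexposed) = 591/2957 = 0.19986
Under exogeneity and monotonicity, PNS = p₁ − p₀.
PNS = 0.62594 − 0.19986 = 0.42608

PNS ≈ 0.4261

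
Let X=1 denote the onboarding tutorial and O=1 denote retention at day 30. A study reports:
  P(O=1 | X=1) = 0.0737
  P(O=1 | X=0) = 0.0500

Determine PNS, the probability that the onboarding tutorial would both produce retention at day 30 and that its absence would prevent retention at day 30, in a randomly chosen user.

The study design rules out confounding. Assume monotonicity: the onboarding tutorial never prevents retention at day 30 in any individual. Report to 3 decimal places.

Let p₁ = 0.0737, p₀ = 0.05.
Under exogeneity and monotonicity, PNS = p₁ − p₀.
PNS = 0.0737 − 0.05 = 0.0237

PNS ≈ 0.024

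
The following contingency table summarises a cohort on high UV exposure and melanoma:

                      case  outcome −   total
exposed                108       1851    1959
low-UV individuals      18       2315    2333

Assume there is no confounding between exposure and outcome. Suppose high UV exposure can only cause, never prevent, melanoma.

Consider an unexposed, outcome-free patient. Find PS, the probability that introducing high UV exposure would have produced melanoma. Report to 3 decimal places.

p₁ = P(outcome | exposed) = 108/1959 = 0.05513
p₀ = P(outcome | unexposed) = 18/2333 = 0.0077154
Under exogeneity and monotonicity, PS = (p₁ − p₀)/(1 − p₀).
PS = (0.05513 − 0.0077154) / 0.99228 ≈ 0.0478

PS ≈ 0.048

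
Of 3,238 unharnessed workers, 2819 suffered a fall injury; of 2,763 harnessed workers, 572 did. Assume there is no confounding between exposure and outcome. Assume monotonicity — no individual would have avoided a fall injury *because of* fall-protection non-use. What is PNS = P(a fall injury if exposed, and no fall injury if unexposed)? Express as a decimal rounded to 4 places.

p₁ = P(outcome | exposed) = 2819/3238 = 0.8706
p₀ = P(outcome | unexposed) = 572/2763 = 0.20702
Under exogeneity and monotonicity, PNS = p₁ − p₀.
PNS = 0.8706 − 0.20702 = 0.66358

PNS ≈ 0.6636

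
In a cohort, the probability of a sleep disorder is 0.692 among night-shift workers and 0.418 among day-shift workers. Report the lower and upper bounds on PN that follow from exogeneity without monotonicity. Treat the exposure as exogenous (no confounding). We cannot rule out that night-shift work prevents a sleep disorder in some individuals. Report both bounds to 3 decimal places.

Let p₁ = 0.692, p₀ = 0.418.
Under exogeneity alone the bounds on PN are max{0,(p₁−p₀)/p₁} ≤ PN ≤ min{1,(1−p₀)/p₁}.
  lower = (p₁ − p₀)/p₁ = 0.274 / 0.692 ≈ 0.3960
  upper = min{1, (1 − p₀)/p₁} = 0.582 / 0.692 ≈ 0.8410

0.396 ≤ PN ≤ 0.841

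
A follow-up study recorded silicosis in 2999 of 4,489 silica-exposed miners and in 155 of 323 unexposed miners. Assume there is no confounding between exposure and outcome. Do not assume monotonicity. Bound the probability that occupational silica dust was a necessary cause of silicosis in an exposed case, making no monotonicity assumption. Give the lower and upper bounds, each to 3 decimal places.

0.282 ≤ PN ≤ 0.779

p₁ = P(outcome | exposed) = 2999/4489 = 0.66808
p₀ = P(outcome | unexposed) = 155/323 = 0.47988
Under exogeneity alone the bounds on PN are max{0,(p₁−p₀)/p₁} ≤ PN ≤ min{1,(1−p₀)/p₁}.
  lower = (p₁ − p₀)/p₁ = 0.1882 / 0.66808 ≈ 0.2817
  upper = min{1, (1 − p₀)/p₁} = 0.52012 / 0.66808 ≈ 0.7785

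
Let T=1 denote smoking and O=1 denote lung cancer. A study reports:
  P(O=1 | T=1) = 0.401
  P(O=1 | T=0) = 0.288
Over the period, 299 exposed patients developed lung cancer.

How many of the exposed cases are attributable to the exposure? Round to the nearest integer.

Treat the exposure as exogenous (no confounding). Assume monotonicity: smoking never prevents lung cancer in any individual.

Let p₁ = 0.401, p₀ = 0.288.
PN = (p₁ − p₀)/p₁ = (0.401 − 0.288) / 0.401 ≈ 0.28180.
Attributable cases ≈ PN × (exposed cases) = 0.28180 × 299 ≈ 84.26.

about 84 cases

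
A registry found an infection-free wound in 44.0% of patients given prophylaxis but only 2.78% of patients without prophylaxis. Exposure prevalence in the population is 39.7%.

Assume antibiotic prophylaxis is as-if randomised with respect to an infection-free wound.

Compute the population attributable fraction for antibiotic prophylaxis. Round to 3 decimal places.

p₁ = 0.44, p₀ = 0.0278.
Overall risk P(Y=1) = π·p₁ + (1−π)·p₀ = 0.397×0.44 + 0.603×0.0278 = 0.19144.
Under exogeneity, PAF = [P(Y=1) − p₀] / P(Y=1).
PAF = (0.19144 − 0.0278) / 0.19144 ≈ 0.8548

PAF ≈ 0.855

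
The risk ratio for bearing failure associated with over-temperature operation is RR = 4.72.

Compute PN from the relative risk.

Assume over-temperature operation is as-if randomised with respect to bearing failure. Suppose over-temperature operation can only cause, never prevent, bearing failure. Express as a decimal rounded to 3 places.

PN ≈ 0.788

Under exogeneity and monotonicity, PN = (RR − 1) / RR = 1 − 1/RR.
PN = (4.72 − 1) / 4.72 = 3.72 / 4.72 ≈ 0.7881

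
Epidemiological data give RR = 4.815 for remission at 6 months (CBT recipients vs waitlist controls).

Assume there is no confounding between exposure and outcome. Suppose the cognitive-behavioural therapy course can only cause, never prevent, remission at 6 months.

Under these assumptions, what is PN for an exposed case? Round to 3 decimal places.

PN ≈ 0.792

Under exogeneity and monotonicity, PN = (RR − 1) / RR = 1 − 1/RR.
PN = (4.815 − 1) / 4.815 = 3.815 / 4.815 ≈ 0.7923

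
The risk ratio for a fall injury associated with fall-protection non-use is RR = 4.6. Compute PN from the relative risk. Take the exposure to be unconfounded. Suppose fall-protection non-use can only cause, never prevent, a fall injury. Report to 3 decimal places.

PN ≈ 0.783

Under exogeneity and monotonicity, PN = (RR − 1) / RR = 1 − 1/RR.
PN = (4.6 − 1) / 4.6 = 3.6 / 4.6 ≈ 0.7826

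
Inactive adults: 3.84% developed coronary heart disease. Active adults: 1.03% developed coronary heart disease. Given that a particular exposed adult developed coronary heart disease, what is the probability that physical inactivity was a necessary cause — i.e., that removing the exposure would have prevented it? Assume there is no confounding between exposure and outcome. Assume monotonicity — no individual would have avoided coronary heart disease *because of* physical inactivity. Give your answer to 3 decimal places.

PN ≈ 0.732

p₁ = 0.0384, p₀ = 0.0103.
Under exogeneity and monotonicity, PN = (p₁ − p₀) / p₁.
PN = (0.0384 − 0.0103) / 0.0384 = 0.0281 / 0.0384 ≈ 0.7318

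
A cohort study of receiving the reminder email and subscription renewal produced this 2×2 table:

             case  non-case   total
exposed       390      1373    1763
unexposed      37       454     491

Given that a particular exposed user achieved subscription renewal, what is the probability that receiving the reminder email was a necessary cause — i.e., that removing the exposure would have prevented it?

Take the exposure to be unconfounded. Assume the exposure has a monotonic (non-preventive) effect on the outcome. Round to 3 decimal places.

p₁ = P(outcome | exposed) = 390/1763 = 0.22121
p₀ = P(outcome | unexposed) = 37/491 = 0.075356
Under exogeneity and monotonicity, PN = (p₁ − p₀) / p₁.
PN = (0.22121 − 0.075356) / 0.22121 = 0.14586 / 0.22121 ≈ 0.6594

PN ≈ 0.659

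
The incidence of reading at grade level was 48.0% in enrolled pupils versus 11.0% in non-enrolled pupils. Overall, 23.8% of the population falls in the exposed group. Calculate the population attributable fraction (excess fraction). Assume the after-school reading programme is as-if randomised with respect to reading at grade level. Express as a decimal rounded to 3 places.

PAF ≈ 0.445

p₁ = 0.48, p₀ = 0.11.
Overall risk P(Y=1) = π·p₁ + (1−π)·p₀ = 0.238×0.48 + 0.762×0.11 = 0.19806.
Under exogeneity, PAF = [P(Y=1) − p₀] / P(Y=1).
PAF = (0.19806 − 0.11) / 0.19806 ≈ 0.4446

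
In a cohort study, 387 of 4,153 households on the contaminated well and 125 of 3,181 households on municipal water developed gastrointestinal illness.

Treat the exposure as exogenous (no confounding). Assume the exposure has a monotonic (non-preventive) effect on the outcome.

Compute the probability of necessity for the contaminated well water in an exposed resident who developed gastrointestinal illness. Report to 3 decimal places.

p₁ = P(outcome | exposed) = 387/4153 = 0.093186
p₀ = P(outcome | unexposed) = 125/3181 = 0.039296
Under exogeneity and monotonicity, PN = (p₁ − p₀) / p₁.
PN = (0.093186 − 0.039296) / 0.093186 = 0.05389 / 0.093186 ≈ 0.5783

PN ≈ 0.578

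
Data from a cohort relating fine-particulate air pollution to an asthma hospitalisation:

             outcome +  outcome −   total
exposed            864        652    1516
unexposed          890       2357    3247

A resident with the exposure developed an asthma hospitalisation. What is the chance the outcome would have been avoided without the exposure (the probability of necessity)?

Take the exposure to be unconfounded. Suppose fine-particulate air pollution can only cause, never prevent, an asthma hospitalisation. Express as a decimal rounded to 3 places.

p₁ = P(outcome | exposed) = 864/1516 = 0.56992
p₀ = P(outcome | unexposed) = 890/3247 = 0.2741
Under exogeneity and monotonicity, PN = (p₁ − p₀) / p₁.
PN = (0.56992 − 0.2741) / 0.56992 = 0.29582 / 0.56992 ≈ 0.5191

PN ≈ 0.519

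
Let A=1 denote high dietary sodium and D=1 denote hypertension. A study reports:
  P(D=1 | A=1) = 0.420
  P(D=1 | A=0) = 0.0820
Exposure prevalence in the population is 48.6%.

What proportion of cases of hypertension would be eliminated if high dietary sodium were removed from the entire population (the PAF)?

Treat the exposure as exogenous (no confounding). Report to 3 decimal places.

PAF ≈ 0.667

Let p₁ = 0.42, p₀ = 0.082.
Overall risk P(Y=1) = π·p₁ + (1−π)·p₀ = 0.486×0.42 + 0.514×0.082 = 0.24627.
Under exogeneity, PAF = [P(Y=1) − p₀] / P(Y=1).
PAF = (0.24627 − 0.082) / 0.24627 ≈ 0.6670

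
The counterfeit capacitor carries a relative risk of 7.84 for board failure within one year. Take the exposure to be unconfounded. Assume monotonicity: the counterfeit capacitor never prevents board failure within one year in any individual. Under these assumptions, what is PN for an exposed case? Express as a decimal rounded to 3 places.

PN ≈ 0.872

Under exogeneity and monotonicity, PN = (RR − 1) / RR = 1 − 1/RR.
PN = (7.84 − 1) / 7.84 = 6.84 / 7.84 ≈ 0.8724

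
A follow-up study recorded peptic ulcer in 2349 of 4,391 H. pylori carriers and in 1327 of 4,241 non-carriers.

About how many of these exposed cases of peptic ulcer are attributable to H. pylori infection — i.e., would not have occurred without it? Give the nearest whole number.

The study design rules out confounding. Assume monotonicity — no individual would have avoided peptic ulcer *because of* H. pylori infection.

p₁ = P(outcome | exposed) = 2349/4391 = 0.53496
p₀ = P(outcome | unexposed) = 1327/4241 = 0.3129
PN = (p₁ − p₀)/p₁ = (0.53496 − 0.3129) / 0.53496 ≈ 0.41510.
Attributable cases ≈ PN × (exposed cases) = 0.41510 × 2349 ≈ 975.07.

about 975 cases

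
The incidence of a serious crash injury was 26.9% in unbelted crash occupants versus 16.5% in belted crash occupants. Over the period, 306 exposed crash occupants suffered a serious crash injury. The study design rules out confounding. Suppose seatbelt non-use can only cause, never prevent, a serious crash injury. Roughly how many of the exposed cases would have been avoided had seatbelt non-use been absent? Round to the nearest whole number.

p₁ = 0.269, p₀ = 0.165.
PN = (p₁ − p₀)/p₁ = (0.269 − 0.165) / 0.269 ≈ 0.38662.
Attributable cases ≈ PN × (exposed cases) = 0.38662 × 306 ≈ 118.30.

about 118 cases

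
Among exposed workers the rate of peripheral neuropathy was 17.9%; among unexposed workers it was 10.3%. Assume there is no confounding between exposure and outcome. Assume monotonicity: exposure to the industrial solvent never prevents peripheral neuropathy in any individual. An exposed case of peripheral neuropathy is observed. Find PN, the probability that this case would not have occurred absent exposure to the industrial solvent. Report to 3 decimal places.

PN ≈ 0.425

p₁ = 0.179, p₀ = 0.103.
Under exogeneity and monotonicity, PN = (p₁ − p₀) / p₁.
PN = (0.179 − 0.103) / 0.179 = 0.076 / 0.179 ≈ 0.4246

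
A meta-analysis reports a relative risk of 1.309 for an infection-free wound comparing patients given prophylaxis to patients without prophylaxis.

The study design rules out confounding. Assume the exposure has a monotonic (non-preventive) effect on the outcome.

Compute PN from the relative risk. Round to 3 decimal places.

Under exogeneity and monotonicity, PN = (RR − 1) / RR = 1 − 1/RR.
PN = (1.309 − 1) / 1.309 = 0.309 / 1.309 ≈ 0.2361

PN ≈ 0.236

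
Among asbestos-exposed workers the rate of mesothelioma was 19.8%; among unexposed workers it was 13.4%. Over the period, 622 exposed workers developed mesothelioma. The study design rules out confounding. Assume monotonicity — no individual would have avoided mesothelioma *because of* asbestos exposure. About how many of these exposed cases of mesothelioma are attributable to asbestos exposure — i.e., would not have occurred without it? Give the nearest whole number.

p₁ = 0.198, p₀ = 0.134.
PN = (p₁ − p₀)/p₁ = (0.198 − 0.134) / 0.198 ≈ 0.32323.
Attributable cases ≈ PN × (exposed cases) = 0.32323 × 622 ≈ 201.05.

about 201 cases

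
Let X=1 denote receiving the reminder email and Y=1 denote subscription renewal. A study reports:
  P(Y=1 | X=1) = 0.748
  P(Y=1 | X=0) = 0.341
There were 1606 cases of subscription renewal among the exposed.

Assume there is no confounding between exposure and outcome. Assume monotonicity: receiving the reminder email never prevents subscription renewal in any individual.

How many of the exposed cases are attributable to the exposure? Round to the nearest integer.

Let p₁ = 0.748, p₀ = 0.341.
PN = (p₁ − p₀)/p₁ = (0.748 − 0.341) / 0.748 ≈ 0.54412.
Attributable cases ≈ PN × (exposed cases) = 0.54412 × 1606 ≈ 873.85.

about 874 cases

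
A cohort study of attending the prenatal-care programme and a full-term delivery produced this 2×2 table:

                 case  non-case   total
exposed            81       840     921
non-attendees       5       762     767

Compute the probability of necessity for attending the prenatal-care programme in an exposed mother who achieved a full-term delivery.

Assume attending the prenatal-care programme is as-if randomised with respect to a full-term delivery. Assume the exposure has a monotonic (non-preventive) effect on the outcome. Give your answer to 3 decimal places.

PN ≈ 0.926

p₁ = P(outcome | exposed) = 81/921 = 0.087948
p₀ = P(outcome | unexposed) = 5/767 = 0.0065189
Under exogeneity and monotonicity, PN = (p₁ − p₀) / p₁.
PN = (0.087948 − 0.0065189) / 0.087948 = 0.081429 / 0.087948 ≈ 0.9259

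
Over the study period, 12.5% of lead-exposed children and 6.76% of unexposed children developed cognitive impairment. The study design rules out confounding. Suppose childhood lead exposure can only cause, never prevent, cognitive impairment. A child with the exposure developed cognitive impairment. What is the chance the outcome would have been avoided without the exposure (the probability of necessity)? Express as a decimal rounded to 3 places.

PN ≈ 0.459

p₁ = 0.125, p₀ = 0.0676.
Under exogeneity and monotonicity, PN = (p₁ − p₀) / p₁.
PN = (0.125 − 0.0676) / 0.125 = 0.0574 / 0.125 ≈ 0.4592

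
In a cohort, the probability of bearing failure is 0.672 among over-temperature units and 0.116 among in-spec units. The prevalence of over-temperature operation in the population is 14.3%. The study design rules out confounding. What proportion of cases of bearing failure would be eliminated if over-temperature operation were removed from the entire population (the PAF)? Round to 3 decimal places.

Let p₁ = 0.672, p₀ = 0.116.
Overall risk P(Y=1) = π·p₁ + (1−π)·p₀ = 0.143×0.672 + 0.857×0.116 = 0.19551.
Under exogeneity, PAF = [P(Y=1) − p₀] / P(Y=1).
PAF = (0.19551 − 0.116) / 0.19551 ≈ 0.4067

PAF ≈ 0.407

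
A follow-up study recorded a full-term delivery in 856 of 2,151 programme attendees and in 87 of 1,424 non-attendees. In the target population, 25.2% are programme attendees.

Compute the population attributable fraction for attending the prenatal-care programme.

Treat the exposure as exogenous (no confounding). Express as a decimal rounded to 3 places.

p₁ = P(outcome | exposed) = 856/2151 = 0.39795
p₀ = P(outcome | unexposed) = 87/1424 = 0.061096
Overall risk P(Y=1) = π·p₁ + (1−π)·p₀ = 0.252×0.39795 + 0.748×0.061096 = 0.14598.
Under exogeneity, PAF = [P(Y=1) − p₀] / P(Y=1).
PAF = (0.14598 − 0.061096) / 0.14598 ≈ 0.5815

PAF ≈ 0.581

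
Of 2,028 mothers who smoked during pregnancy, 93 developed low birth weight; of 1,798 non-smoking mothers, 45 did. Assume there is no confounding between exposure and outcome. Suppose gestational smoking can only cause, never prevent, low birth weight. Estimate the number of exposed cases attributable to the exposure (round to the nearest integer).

p₁ = P(outcome | exposed) = 93/2028 = 0.045858
p₀ = P(outcome | unexposed) = 45/1798 = 0.025028
PN = (p₁ − p₀)/p₁ = (0.045858 − 0.025028) / 0.045858 ≈ 0.45423.
Attributable cases ≈ PN × (exposed cases) = 0.45423 × 93 ≈ 42.24.

about 42 cases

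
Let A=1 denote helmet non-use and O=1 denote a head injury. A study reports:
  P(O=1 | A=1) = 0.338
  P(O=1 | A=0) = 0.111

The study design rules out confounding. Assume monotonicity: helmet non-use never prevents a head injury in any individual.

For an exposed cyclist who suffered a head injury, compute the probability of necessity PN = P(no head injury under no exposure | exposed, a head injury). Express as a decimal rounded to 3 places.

Let p₁ = 0.338, p₀ = 0.111.
Under exogeneity and monotonicity, PN = (p₁ − p₀) / p₁.
PN = (0.338 − 0.111) / 0.338 = 0.227 / 0.338 ≈ 0.6716

PN ≈ 0.672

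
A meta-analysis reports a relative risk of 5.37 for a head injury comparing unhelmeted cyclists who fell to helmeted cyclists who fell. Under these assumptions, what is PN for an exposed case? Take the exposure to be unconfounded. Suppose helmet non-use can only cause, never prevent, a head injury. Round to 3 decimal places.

Under exogeneity and monotonicity, PN = (RR − 1) / RR = 1 − 1/RR.
PN = (5.37 − 1) / 5.37 = 4.37 / 5.37 ≈ 0.8138

PN ≈ 0.814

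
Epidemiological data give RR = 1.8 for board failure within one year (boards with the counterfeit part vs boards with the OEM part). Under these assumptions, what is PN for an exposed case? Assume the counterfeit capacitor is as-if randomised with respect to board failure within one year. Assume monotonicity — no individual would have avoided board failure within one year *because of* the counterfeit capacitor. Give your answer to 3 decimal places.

PN ≈ 0.444

Under exogeneity and monotonicity, PN = (RR − 1) / RR = 1 − 1/RR.
PN = (1.8 − 1) / 1.8 = 0.8 / 1.8 ≈ 0.4444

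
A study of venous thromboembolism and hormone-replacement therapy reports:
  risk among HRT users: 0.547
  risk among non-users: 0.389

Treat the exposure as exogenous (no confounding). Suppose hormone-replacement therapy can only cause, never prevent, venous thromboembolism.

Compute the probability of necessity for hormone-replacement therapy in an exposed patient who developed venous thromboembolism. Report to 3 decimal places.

PN ≈ 0.289

Let p₁ = 0.547, p₀ = 0.389.
Under exogeneity and monotonicity, PN = (p₁ − p₀) / p₁.
PN = (0.547 − 0.389) / 0.547 = 0.158 / 0.547 ≈ 0.2888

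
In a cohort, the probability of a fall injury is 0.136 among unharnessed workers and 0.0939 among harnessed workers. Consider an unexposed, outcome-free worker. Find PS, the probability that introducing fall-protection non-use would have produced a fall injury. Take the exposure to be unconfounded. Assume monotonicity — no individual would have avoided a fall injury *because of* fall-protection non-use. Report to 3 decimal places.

Let p₁ = 0.136, p₀ = 0.0939.
Under exogeneity and monotonicity, PS = (p₁ − p₀) / (1 − p₀).
PS = (0.136 − 0.0939) / (1 − 0.0939) = 0.0421 / 0.9061 ≈ 0.0465

PS ≈ 0.046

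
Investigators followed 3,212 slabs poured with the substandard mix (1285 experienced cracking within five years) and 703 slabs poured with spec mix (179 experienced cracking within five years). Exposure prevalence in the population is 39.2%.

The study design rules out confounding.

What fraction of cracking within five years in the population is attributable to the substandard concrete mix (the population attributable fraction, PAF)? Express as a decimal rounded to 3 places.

PAF ≈ 0.183

p₁ = P(outcome | exposed) = 1285/3212 = 0.40006
p₀ = P(outcome | unexposed) = 179/703 = 0.25462
Overall risk P(Y=1) = π·p₁ + (1−π)·p₀ = 0.392×0.40006 + 0.608×0.25462 = 0.31164.
Under exogeneity, PAF = [P(Y=1) − p₀] / P(Y=1).
PAF = (0.31164 − 0.25462) / 0.31164 ≈ 0.1829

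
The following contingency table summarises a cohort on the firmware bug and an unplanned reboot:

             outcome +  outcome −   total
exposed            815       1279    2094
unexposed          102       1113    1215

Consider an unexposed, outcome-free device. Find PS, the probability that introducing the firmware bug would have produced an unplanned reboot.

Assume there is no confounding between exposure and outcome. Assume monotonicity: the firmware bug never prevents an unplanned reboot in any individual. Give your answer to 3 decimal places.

p₁ = P(outcome | exposed) = 815/2094 = 0.38921
p₀ = P(outcome | unexposed) = 102/1215 = 0.083951
Under exogeneity and monotonicity, PS = (p₁ − p₀)/(1 − p₀).
PS = (0.38921 − 0.083951) / 0.91605 ≈ 0.3332

PS ≈ 0.333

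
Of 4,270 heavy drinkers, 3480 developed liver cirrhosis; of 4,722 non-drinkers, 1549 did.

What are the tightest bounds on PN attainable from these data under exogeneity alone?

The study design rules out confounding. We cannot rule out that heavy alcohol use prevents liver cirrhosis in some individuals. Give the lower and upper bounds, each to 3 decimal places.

0.597 ≤ PN ≤ 0.825

p₁ = P(outcome | exposed) = 3480/4270 = 0.81499
p₀ = P(outcome | unexposed) = 1549/4722 = 0.32804
Under exogeneity alone the bounds on PN are max{0,(p₁−p₀)/p₁} ≤ PN ≤ min{1,(1−p₀)/p₁}.
  lower = (p₁ − p₀)/p₁ = 0.48695 / 0.81499 ≈ 0.5975
  upper = min{1, (1 − p₀)/p₁} = 0.67196 / 0.81499 ≈ 0.8245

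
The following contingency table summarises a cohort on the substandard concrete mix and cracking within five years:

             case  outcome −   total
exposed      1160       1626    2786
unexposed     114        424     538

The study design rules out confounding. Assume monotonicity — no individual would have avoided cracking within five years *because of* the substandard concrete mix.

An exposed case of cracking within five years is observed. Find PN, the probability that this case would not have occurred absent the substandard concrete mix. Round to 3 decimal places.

p₁ = P(outcome | exposed) = 1160/2786 = 0.41637
p₀ = P(outcome | unexposed) = 114/538 = 0.2119
Under exogeneity and monotonicity, PN = (p₁ − p₀) / p₁.
PN = (0.41637 − 0.2119) / 0.41637 = 0.20447 / 0.41637 ≈ 0.4911

PN ≈ 0.491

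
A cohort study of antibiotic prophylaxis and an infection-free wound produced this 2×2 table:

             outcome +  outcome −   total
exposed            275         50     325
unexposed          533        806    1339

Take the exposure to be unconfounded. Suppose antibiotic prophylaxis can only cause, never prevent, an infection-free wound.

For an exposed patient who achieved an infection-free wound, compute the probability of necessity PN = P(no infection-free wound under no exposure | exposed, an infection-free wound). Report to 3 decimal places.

p₁ = P(outcome | exposed) = 275/325 = 0.84615
p₀ = P(outcome | unexposed) = 533/1339 = 0.39806
Under exogeneity and monotonicity, PN = (p₁ − p₀)/p₁.
PN = (0.84615 − 0.39806) / 0.84615 ≈ 0.5296

PN ≈ 0.530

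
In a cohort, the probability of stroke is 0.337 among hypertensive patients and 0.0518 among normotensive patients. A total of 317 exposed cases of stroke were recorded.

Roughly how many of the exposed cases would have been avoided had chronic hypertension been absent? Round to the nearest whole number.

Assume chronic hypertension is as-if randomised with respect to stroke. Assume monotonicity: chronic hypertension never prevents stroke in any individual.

about 268 cases

Let p₁ = 0.337, p₀ = 0.0518.
PN = (p₁ − p₀)/p₁ = (0.337 − 0.0518) / 0.337 ≈ 0.84629.
Attributable cases ≈ PN × (exposed cases) = 0.84629 × 317 ≈ 268.27.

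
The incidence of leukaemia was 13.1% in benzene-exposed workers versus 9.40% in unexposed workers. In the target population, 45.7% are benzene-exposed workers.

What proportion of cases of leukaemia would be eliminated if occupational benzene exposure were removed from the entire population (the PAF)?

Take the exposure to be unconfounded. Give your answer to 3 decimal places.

PAF ≈ 0.152

p₁ = 0.131, p₀ = 0.094.
Overall risk P(Y=1) = π·p₁ + (1−π)·p₀ = 0.457×0.131 + 0.543×0.094 = 0.11091.
Under exogeneity, PAF = [P(Y=1) − p₀] / P(Y=1).
PAF = (0.11091 − 0.094) / 0.11091 ≈ 0.1525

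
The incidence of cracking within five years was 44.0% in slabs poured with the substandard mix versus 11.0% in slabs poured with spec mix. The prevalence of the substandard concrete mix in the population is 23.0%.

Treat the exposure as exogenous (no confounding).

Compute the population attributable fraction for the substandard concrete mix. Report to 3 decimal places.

p₁ = 0.44, p₀ = 0.11.
Overall risk P(Y=1) = π·p₁ + (1−π)·p₀ = 0.23×0.44 + 0.77×0.11 = 0.1859.
Under exogeneity, PAF = [P(Y=1) − p₀] / P(Y=1).
PAF = (0.1859 − 0.11) / 0.1859 ≈ 0.4083

PAF ≈ 0.408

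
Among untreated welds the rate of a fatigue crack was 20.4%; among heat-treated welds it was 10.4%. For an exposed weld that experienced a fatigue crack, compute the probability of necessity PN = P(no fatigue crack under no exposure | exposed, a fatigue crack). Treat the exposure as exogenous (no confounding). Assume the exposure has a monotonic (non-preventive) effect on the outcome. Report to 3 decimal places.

PN ≈ 0.490

p₁ = 0.204, p₀ = 0.104.
Under exogeneity and monotonicity, PN = (p₁ − p₀) / p₁.
PN = (0.204 − 0.104) / 0.204 = 0.1 / 0.204 ≈ 0.4902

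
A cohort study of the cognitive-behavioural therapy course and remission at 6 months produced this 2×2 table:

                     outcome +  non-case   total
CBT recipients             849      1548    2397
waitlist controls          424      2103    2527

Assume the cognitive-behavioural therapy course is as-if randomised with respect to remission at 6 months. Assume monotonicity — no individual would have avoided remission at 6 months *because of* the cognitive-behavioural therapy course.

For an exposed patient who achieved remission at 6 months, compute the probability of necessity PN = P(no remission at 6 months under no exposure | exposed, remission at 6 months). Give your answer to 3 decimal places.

PN ≈ 0.526

p₁ = P(outcome | exposed) = 849/2397 = 0.35419
p₀ = P(outcome | unexposed) = 424/2527 = 0.16779
Under exogeneity and monotonicity, PN = (p₁ − p₀) / p₁.
PN = (0.35419 − 0.16779) / 0.35419 = 0.1864 / 0.35419 ≈ 0.5263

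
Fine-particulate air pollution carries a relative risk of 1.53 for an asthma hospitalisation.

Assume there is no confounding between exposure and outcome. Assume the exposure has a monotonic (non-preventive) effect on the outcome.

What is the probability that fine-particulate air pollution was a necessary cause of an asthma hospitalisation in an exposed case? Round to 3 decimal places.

Under exogeneity and monotonicity, PN = (RR − 1) / RR = 1 − 1/RR.
PN = (1.53 − 1) / 1.53 = 0.53 / 1.53 ≈ 0.3464

PN ≈ 0.346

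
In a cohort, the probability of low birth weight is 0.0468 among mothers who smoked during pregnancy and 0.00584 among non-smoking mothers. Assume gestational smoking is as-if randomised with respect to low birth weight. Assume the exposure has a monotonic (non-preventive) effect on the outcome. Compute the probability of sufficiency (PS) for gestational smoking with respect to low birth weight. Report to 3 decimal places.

Let p₁ = 0.0468, p₀ = 0.00584.
Under exogeneity and monotonicity, PS = (p₁ − p₀) / (1 − p₀).
PS = (0.0468 − 0.00584) / (1 − 0.00584) = 0.04096 / 0.99416 ≈ 0.0412

PS ≈ 0.041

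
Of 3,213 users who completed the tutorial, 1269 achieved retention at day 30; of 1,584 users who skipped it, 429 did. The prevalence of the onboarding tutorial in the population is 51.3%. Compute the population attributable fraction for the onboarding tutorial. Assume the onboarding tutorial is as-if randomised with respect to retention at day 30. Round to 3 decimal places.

PAF ≈ 0.190

p₁ = P(outcome | exposed) = 1269/3213 = 0.39496
p₀ = P(outcome | unexposed) = 429/1584 = 0.27083
Overall risk P(Y=1) = π·p₁ + (1−π)·p₀ = 0.513×0.39496 + 0.487×0.27083 = 0.33451.
Under exogeneity, PAF = [P(Y=1) − p₀] / P(Y=1).
PAF = (0.33451 − 0.27083) / 0.33451 ≈ 0.1904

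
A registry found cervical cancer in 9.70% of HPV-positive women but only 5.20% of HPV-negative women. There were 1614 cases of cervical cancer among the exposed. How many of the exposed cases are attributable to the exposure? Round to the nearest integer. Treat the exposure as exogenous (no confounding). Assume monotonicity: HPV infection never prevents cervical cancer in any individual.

p₁ = 0.097, p₀ = 0.052.
PN = (p₁ − p₀)/p₁ = (0.097 − 0.052) / 0.097 ≈ 0.46392.
Attributable cases ≈ PN × (exposed cases) = 0.46392 × 1614 ≈ 748.76.

about 749 cases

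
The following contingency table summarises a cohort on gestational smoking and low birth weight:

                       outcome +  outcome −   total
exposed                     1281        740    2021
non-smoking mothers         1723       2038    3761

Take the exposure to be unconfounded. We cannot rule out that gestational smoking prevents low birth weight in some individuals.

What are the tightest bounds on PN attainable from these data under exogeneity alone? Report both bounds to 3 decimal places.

p₁ = P(outcome | exposed) = 1281/2021 = 0.63384
p₀ = P(outcome | unexposed) = 1723/3761 = 0.45812
Under exogeneity alone the bounds on PN are max{0,(p₁−p₀)/p₁} ≤ PN ≤ min{1,(1−p₀)/p₁}.
  lower = (p₁ − p₀)/p₁ = 0.17572 / 0.63384 ≈ 0.2772
  upper = min{1, (1 − p₀)/p₁} = 0.54188 / 0.63384 ≈ 0.8549

0.277 ≤ PN ≤ 0.855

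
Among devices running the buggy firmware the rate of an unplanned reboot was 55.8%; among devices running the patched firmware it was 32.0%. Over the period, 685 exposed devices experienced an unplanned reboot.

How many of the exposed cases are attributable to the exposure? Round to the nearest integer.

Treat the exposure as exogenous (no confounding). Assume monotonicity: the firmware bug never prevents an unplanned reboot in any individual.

p₁ = 0.558, p₀ = 0.32.
PN = (p₁ − p₀)/p₁ = (0.558 − 0.32) / 0.558 ≈ 0.42652.
Attributable cases ≈ PN × (exposed cases) = 0.42652 × 685 ≈ 292.17.

about 292 cases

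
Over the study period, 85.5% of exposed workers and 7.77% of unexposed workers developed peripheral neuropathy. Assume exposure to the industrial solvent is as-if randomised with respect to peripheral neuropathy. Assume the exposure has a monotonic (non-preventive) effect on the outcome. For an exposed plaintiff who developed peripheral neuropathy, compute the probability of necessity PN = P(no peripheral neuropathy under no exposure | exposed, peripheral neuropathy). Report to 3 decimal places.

PN ≈ 0.909

p₁ = 0.855, p₀ = 0.0777.
Under exogeneity and monotonicity, PN = (p₁ − p₀) / p₁.
PN = (0.855 − 0.0777) / 0.855 = 0.7773 / 0.855 ≈ 0.9091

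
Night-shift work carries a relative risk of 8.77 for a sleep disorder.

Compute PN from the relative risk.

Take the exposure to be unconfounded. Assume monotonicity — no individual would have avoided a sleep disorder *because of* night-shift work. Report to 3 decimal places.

Under exogeneity and monotonicity, PN = (RR − 1) / RR = 1 − 1/RR.
PN = (8.77 − 1) / 8.77 = 7.77 / 8.77 ≈ 0.8860

PN ≈ 0.886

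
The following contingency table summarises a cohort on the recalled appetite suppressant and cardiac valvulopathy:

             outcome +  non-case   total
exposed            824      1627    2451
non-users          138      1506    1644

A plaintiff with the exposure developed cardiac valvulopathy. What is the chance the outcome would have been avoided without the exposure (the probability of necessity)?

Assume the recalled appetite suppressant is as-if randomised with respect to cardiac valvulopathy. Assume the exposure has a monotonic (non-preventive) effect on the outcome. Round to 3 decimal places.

p₁ = P(outcome | exposed) = 824/2451 = 0.33619
p₀ = P(outcome | unexposed) = 138/1644 = 0.083942
Under exogeneity and monotonicity, PN = (p₁ − p₀) / p₁.
PN = (0.33619 − 0.083942) / 0.33619 = 0.25225 / 0.33619 ≈ 0.7503

PN ≈ 0.750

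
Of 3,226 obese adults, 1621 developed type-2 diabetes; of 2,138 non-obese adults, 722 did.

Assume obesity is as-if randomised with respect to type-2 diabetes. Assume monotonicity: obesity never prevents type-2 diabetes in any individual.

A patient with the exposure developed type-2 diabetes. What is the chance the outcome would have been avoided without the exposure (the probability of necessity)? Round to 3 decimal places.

p₁ = P(outcome | exposed) = 1621/3226 = 0.50248
p₀ = P(outcome | unexposed) = 722/2138 = 0.3377
Under exogeneity and monotonicity, PN = (p₁ − p₀) / p₁.
PN = (0.50248 − 0.3377) / 0.50248 = 0.16478 / 0.50248 ≈ 0.3279

PN ≈ 0.328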